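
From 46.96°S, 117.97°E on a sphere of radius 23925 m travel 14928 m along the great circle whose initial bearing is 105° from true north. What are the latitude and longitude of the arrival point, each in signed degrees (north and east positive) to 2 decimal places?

-44.14°, 169.81°

Angular distance δ = d/R = 14928/23925 = 0.62395 rad; initial bearing θ = 1.8326 rad.
sin φ₂ = sin φ₁ cos δ + cos φ₁ sin δ cos θ = (-0.7309)(0.8116) + (0.6825)(0.5842)(-0.2588) = -0.6964, so φ₂ = -44.14°.
Δλ = atan2(sin θ sin δ cos φ₁, cos δ − sin φ₁ sin φ₂) = atan2(0.3852, 0.3026) = 51.844°.
λ₂ = 117.970° + 51.844° = 169.81°.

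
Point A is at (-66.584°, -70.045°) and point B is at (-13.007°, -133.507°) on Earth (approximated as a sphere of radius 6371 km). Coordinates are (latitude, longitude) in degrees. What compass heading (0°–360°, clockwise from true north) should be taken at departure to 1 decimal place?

Δλ = -63.462° = -1.1076 rad.
y = sin Δλ · cos φ₂ = (-0.8946)(0.9743) = -0.8717
x = cos φ₁ sin φ₂ − sin φ₁ cos φ₂ cos Δλ = (0.3974)(-0.2251) − (-0.9176)(0.9743)(0.4468) = 0.3100
θ = atan2(y, x) = -70.42°; adding 360° gives 289.6°.

289.6°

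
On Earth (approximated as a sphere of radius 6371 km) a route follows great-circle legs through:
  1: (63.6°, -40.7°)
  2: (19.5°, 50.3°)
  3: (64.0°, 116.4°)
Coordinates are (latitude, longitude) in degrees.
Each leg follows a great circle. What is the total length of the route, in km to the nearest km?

15031 km

Leg 1→2: central angle 1.2748 rad, distance 8121.8 km.
Leg 2→3: central angle 1.0844 rad, distance 6908.7 km.
Total: 8121.8 + 6908.7 ≈ 15031 km.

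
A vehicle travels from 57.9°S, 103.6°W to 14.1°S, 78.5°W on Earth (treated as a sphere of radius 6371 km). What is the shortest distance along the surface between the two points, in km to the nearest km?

5303 km

With latitudes φ₁ = -57.900°, φ₂ = -14.100° and longitude difference Δλ = 25.100°:
Haversine: a = sin²(Δφ/2) + cos φ₁ cos φ₂ sin²(Δλ/2) = 0.1391 + (0.5314)(0.9699)(0.0472) = 0.16345.
Central angle c = 2·arcsin(√a) = 0.83242 rad.
Distance = R·c = 6371 × 0.8324 ≈ 5303 km.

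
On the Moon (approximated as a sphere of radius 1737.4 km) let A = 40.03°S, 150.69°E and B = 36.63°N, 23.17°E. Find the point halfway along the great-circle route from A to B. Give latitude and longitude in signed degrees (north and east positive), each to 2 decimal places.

-3.84°, 84.20°

Central angle δ = 2.4310 rad. Interpolating on the sphere with fraction f = 0.5:
P = [sin((1−f)δ)·A + sin(fδ)·B] / sin δ = 1.4374·A + 1.4374·B in Cartesian coordinates,
giving P = (0.1007, 0.9927, -0.0669), i.e. latitude -3.84°, longitude 84.20°.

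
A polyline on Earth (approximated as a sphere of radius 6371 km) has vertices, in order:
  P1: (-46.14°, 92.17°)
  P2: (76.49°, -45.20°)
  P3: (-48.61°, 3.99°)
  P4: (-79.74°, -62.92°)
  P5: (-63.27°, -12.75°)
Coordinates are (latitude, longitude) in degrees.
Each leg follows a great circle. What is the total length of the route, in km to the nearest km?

37130 km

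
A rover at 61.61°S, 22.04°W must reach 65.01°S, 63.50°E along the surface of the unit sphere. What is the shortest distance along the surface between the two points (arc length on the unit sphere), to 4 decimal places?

0.6215

In radians: φ₁ = -1.0753, φ₂ = -1.1346, Δλ = 85.540° = 1.4930 rad.
cos c = sin φ₁ sin φ₂ + cos φ₁ cos φ₂ cos Δλ = (-0.8797)(-0.9064) + (0.4755)(0.4225)(0.0778) = 0.81299,
so c = arccos(0.81299) = 0.62152 rad.
On the unit sphere the arc length equals the central angle: 0.6215.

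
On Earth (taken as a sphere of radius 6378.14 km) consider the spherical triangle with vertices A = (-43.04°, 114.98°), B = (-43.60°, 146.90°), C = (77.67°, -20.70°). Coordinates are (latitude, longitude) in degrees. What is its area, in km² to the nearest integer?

49540955 km²

Side lengths (central angles): a = 2.5405, b = 2.4630, c = 0.4029 rad; semiperimeter s = 2.7032.
By l'Huilier's theorem, tan(E/4) = √[tan(s/2) tan((s−a)/2) tan((s−b)/2) tan((s−c)/2)], giving spherical excess E = 1.2178 rad.
Area = E·R² = 1.2178 × (6378.14)² ≈ 49540955 km².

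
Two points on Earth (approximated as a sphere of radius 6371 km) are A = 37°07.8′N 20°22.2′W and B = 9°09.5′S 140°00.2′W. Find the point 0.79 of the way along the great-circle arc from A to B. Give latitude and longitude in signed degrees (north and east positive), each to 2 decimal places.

6.32°, -120.31°

Central angle δ = 2.0775 rad. Interpolating on the sphere with fraction f = 0.79:
P = [sin((1−f)δ)·A + sin(fδ)·B] / sin δ = 0.4833·A + 1.1408·B in Cartesian coordinates,
giving P = (-0.5016, -0.8580, 0.1101), i.e. latitude 6.32°, longitude -120.31°.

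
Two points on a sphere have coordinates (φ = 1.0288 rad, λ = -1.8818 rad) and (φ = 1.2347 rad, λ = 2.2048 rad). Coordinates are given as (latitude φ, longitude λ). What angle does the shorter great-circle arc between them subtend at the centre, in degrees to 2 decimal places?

44.84°

In radians: φ₁ = 1.0288, φ₂ = 1.2347, Δλ = -125.855° = -2.1966 rad.
cos c = sin φ₁ sin φ₂ + cos φ₁ cos φ₂ cos Δλ = (0.8567)(0.9440) + (0.5158)(0.3298)(-0.5857) = 0.70910,
so c = arccos(0.70910) = 0.78258 rad.
So the angular separation is 44.84°.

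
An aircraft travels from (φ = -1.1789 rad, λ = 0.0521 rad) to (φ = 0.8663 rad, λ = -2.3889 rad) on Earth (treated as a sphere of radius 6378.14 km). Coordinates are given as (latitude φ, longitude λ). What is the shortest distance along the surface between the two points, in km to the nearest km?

17064 km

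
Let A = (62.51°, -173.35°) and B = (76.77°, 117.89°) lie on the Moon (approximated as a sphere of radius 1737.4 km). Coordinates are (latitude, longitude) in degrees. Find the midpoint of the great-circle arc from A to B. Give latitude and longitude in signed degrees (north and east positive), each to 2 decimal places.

The central angle between A and B is δ = 0.4468 rad.
With f = 0.5, the slerp weights are sin((1−f)δ)/sin δ = 0.5127 and sin(fδ)/sin δ = 0.5127.
Weighted sum of the unit vectors: (0.5127)·(-0.4585,-0.0535,0.8871) + (0.5127)·(-0.1071,0.2023,0.9735) = (-0.2900, 0.0763, 0.9540).
Converting back: φ = atan2(z, √(x²+y²)) = 72.55°, λ = atan2(y, x) = 165.26°.

72.55°, 165.26°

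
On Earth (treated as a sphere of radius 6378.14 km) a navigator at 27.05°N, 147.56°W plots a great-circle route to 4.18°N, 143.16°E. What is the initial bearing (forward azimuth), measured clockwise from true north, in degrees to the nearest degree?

Δλ = -69.280° = -1.2092 rad.
y = sin Δλ · cos φ₂ = (-0.9353)(0.9973) = -0.9328
x = cos φ₁ sin φ₂ − sin φ₁ cos φ₂ cos Δλ = (0.8906)(0.0729) − (0.4548)(0.9973)(0.3538) = -0.0956
θ = atan2(y, x) = -95.85°; adding 360° gives 264°.

264°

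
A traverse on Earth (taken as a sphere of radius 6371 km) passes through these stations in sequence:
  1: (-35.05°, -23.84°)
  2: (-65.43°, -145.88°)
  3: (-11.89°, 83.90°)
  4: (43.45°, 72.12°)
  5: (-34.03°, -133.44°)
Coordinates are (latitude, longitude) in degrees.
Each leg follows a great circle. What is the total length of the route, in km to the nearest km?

Leg 1→2: central angle 1.2221 rad, distance 7785.8 km.
Leg 2→3: central angle 1.6462 rad, distance 10488.1 km.
Leg 3→4: central angle 0.9839 rad, distance 6268.7 km.
Leg 4→5: central angle 2.7588 rad, distance 17576.5 km.
Total: 7785.8 + 10488.1 + 6268.7 + 17576.5 ≈ 42119 km.

42119 km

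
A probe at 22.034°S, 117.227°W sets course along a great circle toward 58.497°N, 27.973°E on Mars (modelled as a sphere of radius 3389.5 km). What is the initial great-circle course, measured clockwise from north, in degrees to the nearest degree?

25°

Δλ = 145.200° = 2.5342 rad.
y = sin Δλ · cos φ₂ = (0.5707)(0.5225) = 0.2982
x = cos φ₁ sin φ₂ − sin φ₁ cos φ₂ cos Δλ = (0.9270)(0.8526) − (-0.3752)(0.5225)(-0.8211) = 0.6294
θ = atan2(y, x) = 25.35°, so the bearing is 25°.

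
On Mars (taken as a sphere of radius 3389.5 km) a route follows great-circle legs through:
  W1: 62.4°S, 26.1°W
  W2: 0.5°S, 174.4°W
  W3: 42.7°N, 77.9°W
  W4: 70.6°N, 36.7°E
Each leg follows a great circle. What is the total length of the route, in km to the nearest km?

15694 km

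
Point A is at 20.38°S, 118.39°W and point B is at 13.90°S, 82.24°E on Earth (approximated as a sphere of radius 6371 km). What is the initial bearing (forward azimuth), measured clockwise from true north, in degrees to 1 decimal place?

212.3°

With φ₁ = -0.3557, φ₂ = -0.2426, Δλ = -2.7815 rad, the forward-azimuth formula gives
θ = atan2( sin Δλ cos φ₂ , cos φ₁ sin φ₂ − sin φ₁ cos φ₂ cos Δλ ) = atan2(-0.3420, -0.5416) = -147.73°.
Adding 360° brings this into [0°, 360°): 212.3°.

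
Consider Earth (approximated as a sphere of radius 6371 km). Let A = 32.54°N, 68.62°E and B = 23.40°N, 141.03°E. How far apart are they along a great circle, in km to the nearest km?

Let φ₁ = 0.5679 rad, φ₂ = 0.4084 rad, and Δλ = 1.2638 rad.
Haversine: a = sin²(Δφ/2) + cos φ₁ cos φ₂ sin²(Δλ/2) = 0.0063 + (0.8430)(0.9178)(0.3489) = 0.27628.
Central angle c = 2·arcsin(√a) = 1.10691 rad.
Distance = R·c = 6371 × 1.1069 ≈ 7052 km.

7052 km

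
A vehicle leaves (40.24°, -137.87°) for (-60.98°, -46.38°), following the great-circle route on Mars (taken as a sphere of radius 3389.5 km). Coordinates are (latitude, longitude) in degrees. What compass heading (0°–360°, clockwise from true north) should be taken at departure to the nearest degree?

With φ₁ = 0.7023, φ₂ = -1.0643, Δλ = 1.5968 rad, the forward-azimuth formula gives
θ = atan2( sin Δλ cos φ₂ , cos φ₁ sin φ₂ − sin φ₁ cos φ₂ cos Δλ ) = atan2(0.4850, -0.6594) = 143.67°.
So the initial bearing is 144°.

144°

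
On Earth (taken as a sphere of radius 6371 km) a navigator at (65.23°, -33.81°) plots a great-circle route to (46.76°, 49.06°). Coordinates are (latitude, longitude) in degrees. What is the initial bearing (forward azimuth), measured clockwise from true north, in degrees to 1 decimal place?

71.5°

Δλ = 82.870° = 1.4464 rad.
y = sin Δλ · cos φ₂ = (0.9923)(0.6851) = 0.6798
x = cos φ₁ sin φ₂ − sin φ₁ cos φ₂ cos Δλ = (0.4190)(0.7285) − (0.9080)(0.6851)(0.1241) = 0.2280
θ = atan2(y, x) = 71.46°, so the bearing is 71.5°.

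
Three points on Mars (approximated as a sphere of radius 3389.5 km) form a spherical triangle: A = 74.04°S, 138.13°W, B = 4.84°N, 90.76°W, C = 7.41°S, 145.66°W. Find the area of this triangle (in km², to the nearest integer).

8079205 km²

Side lengths (central angles): a = 0.9797, b = 1.1655, c = 1.4662 rad; semiperimeter s = 1.8057.
By l'Huilier's theorem, tan(E/4) = √[tan(s/2) tan((s−a)/2) tan((s−b)/2) tan((s−c)/2)], giving spherical excess E = 0.7032 rad.
Area = E·R² = 0.7032 × (3389.5)² ≈ 8079205 km².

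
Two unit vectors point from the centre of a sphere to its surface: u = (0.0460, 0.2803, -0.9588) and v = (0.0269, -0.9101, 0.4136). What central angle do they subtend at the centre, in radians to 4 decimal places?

u·v = -0.6504; |u| = 1.0000, |v| = 1.0000.
cos θ = (u·v)/(|u||v|) = -0.6504, so θ = 2.2789 rad.

2.2789 rad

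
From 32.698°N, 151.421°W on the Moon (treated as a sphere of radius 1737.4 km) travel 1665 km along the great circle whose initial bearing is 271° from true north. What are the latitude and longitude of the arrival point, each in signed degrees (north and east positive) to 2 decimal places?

18.82°, 148.77°

Angular distance δ = d/R = 1665/1737.4 = 0.95833 rad; initial bearing θ = 4.7298 rad.
sin φ₂ = sin φ₁ cos δ + cos φ₁ sin δ cos θ = (0.5402)(0.5749) + (0.8415)(0.8182)(0.0175) = 0.3226, so φ₂ = 18.82°.
Δλ = atan2(sin θ sin δ cos φ₁, cos δ − sin φ₁ sin φ₂) = atan2(-0.6885, 0.4006) = -59.804°.
λ₂ = -151.421° − 59.804° = -211.23° → 148.77° after wrapping to (−180°, 180°].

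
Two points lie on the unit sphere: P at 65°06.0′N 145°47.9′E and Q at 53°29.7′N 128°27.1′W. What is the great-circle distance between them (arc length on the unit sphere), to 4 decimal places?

0.7263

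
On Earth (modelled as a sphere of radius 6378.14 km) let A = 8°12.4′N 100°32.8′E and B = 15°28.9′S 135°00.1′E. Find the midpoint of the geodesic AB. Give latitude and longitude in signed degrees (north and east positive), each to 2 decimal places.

-3.81°, 117.54°

Central angle δ = 0.7251 rad. Interpolating on the sphere with fraction f = 0.5:
P = [sin((1−f)δ)·A + sin(fδ)·B] / sin δ = 0.5348·A + 0.5348·B in Cartesian coordinates,
giving P = (-0.4613, 0.8848, -0.0664), i.e. latitude -3.81°, longitude 117.54°.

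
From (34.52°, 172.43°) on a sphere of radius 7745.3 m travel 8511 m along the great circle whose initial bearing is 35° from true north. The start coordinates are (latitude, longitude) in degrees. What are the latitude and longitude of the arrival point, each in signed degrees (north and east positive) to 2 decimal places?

Angular distance δ = d/R = 8511/7745.3 = 1.09886 rad; initial bearing θ = 0.6109 rad.
sin φ₂ = sin φ₁ cos δ + cos φ₁ sin δ cos θ = (0.5667)(0.4546) + (0.8239)(0.8907)(0.8192) = 0.8588, so φ₂ = 59.18°.
Δλ = atan2(sin θ sin δ cos φ₁, cos δ − sin φ₁ sin φ₂) = atan2(0.4209, -0.0320) = 94.354°.
λ₂ = 172.430° + 94.354° = 266.78° → -93.22° after wrapping to (−180°, 180°].

59.18°, -93.22°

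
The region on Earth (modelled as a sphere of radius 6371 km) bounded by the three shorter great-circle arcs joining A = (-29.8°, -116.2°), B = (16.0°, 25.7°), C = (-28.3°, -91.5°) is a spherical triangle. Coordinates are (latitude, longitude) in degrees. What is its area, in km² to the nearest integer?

5513662 km²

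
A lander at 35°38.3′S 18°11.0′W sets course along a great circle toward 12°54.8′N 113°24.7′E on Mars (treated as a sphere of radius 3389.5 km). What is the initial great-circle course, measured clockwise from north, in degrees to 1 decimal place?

With φ₁ = -0.6220, φ₂ = 0.2254, Δλ = 2.2968 rad, the forward-azimuth formula gives
θ = atan2( sin Δλ cos φ₂ , cos φ₁ sin φ₂ − sin φ₁ cos φ₂ cos Δλ ) = atan2(0.7289, -0.1954) = 105.01°.
So the initial bearing is 105.0°.

105.0°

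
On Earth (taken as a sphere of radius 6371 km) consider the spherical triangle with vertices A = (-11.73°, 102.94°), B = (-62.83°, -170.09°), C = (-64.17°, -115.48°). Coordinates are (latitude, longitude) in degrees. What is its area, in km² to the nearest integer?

Side lengths (central angles): a = 0.4128, b = 1.7226, c = 1.3648 rad; semiperimeter s = 1.7501.
By l'Huilier's theorem, tan(E/4) = √[tan(s/2) tan((s−a)/2) tan((s−b)/2) tan((s−c)/2)], giving spherical excess E = 0.2014 rad.
Area = E·R² = 0.2014 × (6371)² ≈ 8175331 km².

8175331 km²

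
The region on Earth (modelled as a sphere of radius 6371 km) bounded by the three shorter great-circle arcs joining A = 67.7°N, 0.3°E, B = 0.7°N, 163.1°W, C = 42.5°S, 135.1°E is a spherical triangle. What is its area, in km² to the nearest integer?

Side lengths (central angles): a = 1.2238, b = 2.5361, c = 1.9308 rad; semiperimeter s = 2.8453.
By l'Huilier's theorem, tan(E/4) = √[tan(s/2) tan((s−a)/2) tan((s−b)/2) tan((s−c)/2)], giving spherical excess E = 2.5362 rad.
Area = E·R² = 2.5362 × (6371)² ≈ 102943183 km².

102943183 km²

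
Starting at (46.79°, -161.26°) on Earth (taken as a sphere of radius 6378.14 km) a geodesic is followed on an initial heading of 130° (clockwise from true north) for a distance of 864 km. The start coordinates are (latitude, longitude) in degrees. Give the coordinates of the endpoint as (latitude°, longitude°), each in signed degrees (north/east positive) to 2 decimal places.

Angular distance δ = d/R = 864/6378.14 = 0.13546 rad; initial bearing θ = 2.2689 rad.
sin φ₂ = sin φ₁ cos δ + cos φ₁ sin δ cos θ = (0.7288)(0.9908) + (0.6847)(0.1350)(-0.6428) = 0.6627, so φ₂ = 41.51°.
Δλ = atan2(sin θ sin δ cos φ₁, cos δ − sin φ₁ sin φ₂) = atan2(0.0708, 0.5078) = 7.941°.
λ₂ = -161.260° + 7.941° = -153.32°.

41.51°, -153.32°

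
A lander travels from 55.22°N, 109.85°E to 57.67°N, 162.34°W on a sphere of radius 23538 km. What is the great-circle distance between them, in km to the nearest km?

With latitudes φ₁ = 55.220°, φ₂ = 57.670° and longitude difference Δλ = 87.810°:
cos c = sin φ₁ sin φ₂ + cos φ₁ cos φ₂ cos Δλ = (0.8213)(0.8450) + (0.5704)(0.5348)(0.0382) = 0.70568,
so c = arccos(0.70568) = 0.78741 rad.
Distance = R·c = 23538 × 0.7874 ≈ 18534 km.

18534 km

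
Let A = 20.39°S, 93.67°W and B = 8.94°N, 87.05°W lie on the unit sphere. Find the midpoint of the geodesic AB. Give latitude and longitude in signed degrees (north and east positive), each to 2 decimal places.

The central angle between A and B is δ = 0.5244 rad.
With f = 0.5, the slerp weights are sin((1−f)δ)/sin δ = 0.5177 and sin(fδ)/sin δ = 0.5177.
Weighted sum of the unit vectors: (0.5177)·(-0.0600,-0.9354,-0.3484) + (0.5177)·(0.0508,-0.9865,0.1554) = (-0.0047, -0.9950, -0.0999).
Converting back: φ = atan2(z, √(x²+y²)) = -5.73°, λ = atan2(y, x) = -90.27°.

-5.73°, -90.27°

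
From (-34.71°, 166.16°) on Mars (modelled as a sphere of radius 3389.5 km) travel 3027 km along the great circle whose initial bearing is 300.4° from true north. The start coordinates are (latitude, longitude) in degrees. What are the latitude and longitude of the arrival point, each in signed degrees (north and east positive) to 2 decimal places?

-1.89°, 123.92°

Angular distance δ = d/R = 3027/3389.5 = 0.89305 rad; initial bearing θ = 5.2430 rad.
sin φ₂ = sin φ₁ cos δ + cos φ₁ sin δ cos θ = (-0.5694)(0.6270) + (0.8220)(0.7790)(0.5060) = -0.0330, so φ₂ = -1.89°.
Δλ = atan2(sin θ sin δ cos φ₁, cos δ − sin φ₁ sin φ₂) = atan2(-0.5523, 0.6082) = -42.241°.
λ₂ = 166.160° − 42.241° = 123.92°.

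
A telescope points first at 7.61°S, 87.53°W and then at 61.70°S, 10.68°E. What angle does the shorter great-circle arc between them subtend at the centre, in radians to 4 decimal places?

1.5213 rad

Let φ₁ = -0.1328 rad, φ₂ = -1.0769 rad, and Δλ = 1.7141 rad.
cos c = sin φ₁ sin φ₂ + cos φ₁ cos φ₂ cos Δλ = (-0.1324)(-0.8805) + (0.9912)(0.4741)(-0.1428) = 0.04950,
so c = arccos(0.04950) = 1.52128 rad.
So the angular separation is 1.5213 rad.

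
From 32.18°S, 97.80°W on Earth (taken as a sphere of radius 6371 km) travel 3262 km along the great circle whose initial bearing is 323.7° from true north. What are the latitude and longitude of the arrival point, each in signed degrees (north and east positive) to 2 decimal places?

-7.48°, -114.81°

Angular distance δ = d/R = 3262/6371 = 0.51201 rad; initial bearing θ = 5.6496 rad.
sin φ₂ = sin φ₁ cos δ + cos φ₁ sin δ cos θ = (-0.5326)(0.8718) + (0.8464)(0.4899)(0.8059) = -0.1301, so φ₂ = -7.48°.
Δλ = atan2(sin θ sin δ cos φ₁, cos δ − sin φ₁ sin φ₂) = atan2(-0.2455, 0.8025) = -17.009°.
λ₂ = -97.800° − 17.009° = -114.81°.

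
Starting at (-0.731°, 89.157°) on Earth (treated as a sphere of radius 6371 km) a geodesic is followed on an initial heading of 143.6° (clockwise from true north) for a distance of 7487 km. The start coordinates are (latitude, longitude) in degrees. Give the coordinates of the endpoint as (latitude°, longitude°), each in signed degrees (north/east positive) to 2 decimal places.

Angular distance δ = d/R = 7487/6371 = 1.17517 rad; initial bearing θ = 2.5063 rad.
sin φ₂ = sin φ₁ cos δ + cos φ₁ sin δ cos θ = (-0.0128)(0.3854) + (0.9999)(0.9228)(-0.8049) = -0.7476, so φ₂ = -48.38°.
Δλ = atan2(sin θ sin δ cos φ₁, cos δ − sin φ₁ sin φ₂) = atan2(0.5475, 0.3758) = 55.533°.
λ₂ = 89.157° + 55.533° = 144.69°.

-48.38°, 144.69°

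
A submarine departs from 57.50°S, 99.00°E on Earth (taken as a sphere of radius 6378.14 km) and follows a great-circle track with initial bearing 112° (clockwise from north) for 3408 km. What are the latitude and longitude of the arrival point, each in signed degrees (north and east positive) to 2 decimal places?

Angular distance δ = d/R = 3408/6378.14 = 0.53433 rad; initial bearing θ = 1.9548 rad.
sin φ₂ = sin φ₁ cos δ + cos φ₁ sin δ cos θ = (-0.8434)(0.8606) + (0.5373)(0.5093)(-0.3746) = -0.8283, so φ₂ = -55.93°.
Δλ = atan2(sin θ sin δ cos φ₁, cos δ − sin φ₁ sin φ₂) = atan2(0.2537, 0.1620) = 57.440°.
λ₂ = 99.000° + 57.440° = 156.44°.

-55.93°, 156.44°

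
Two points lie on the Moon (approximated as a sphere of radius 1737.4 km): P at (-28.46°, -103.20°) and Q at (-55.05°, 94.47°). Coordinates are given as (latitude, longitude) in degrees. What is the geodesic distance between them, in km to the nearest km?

With latitudes φ₁ = -28.460°, φ₂ = -55.050° and longitude difference Δλ = -162.330°:
cos c = sin φ₁ sin φ₂ + cos φ₁ cos φ₂ cos Δλ = (-0.4765)(-0.8197) + (0.8792)(0.5729)(-0.9528) = -0.08927,
so c = arccos(-0.08927) = 1.66018 rad.
Distance = R·c = 1737.4 × 1.6602 ≈ 2884 km.

2884 km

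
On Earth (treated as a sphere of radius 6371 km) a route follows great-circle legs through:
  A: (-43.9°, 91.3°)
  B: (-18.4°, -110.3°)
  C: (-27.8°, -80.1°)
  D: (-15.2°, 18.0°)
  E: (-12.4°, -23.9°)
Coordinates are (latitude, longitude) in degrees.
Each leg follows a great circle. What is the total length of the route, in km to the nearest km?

30521 km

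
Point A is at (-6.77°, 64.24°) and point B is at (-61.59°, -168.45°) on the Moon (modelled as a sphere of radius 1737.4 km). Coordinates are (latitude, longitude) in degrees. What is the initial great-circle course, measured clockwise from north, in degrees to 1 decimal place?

Δλ = 127.310° = 2.2220 rad.
y = sin Δλ · cos φ₂ = (0.7954)(0.4758) = 0.3784
x = cos φ₁ sin φ₂ − sin φ₁ cos φ₂ cos Δλ = (0.9930)(-0.8796) − (-0.1179)(0.4758)(-0.6061) = -0.9074
θ = atan2(y, x) = 157.36°, so the bearing is 157.4°.

157.4°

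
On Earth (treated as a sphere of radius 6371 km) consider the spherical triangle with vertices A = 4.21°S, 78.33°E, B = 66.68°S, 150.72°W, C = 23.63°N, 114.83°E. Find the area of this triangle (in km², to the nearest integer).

42503531 km²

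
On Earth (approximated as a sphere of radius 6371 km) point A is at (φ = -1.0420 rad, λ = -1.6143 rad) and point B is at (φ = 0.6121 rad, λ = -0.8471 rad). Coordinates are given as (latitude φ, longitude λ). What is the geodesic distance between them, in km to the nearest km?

With latitudes φ₁ = -59.702°, φ₂ = 35.071° and longitude difference Δλ = 43.957°:
cos c = sin φ₁ sin φ₂ + cos φ₁ cos φ₂ cos Δλ = (-0.8634)(0.5746) + (0.5045)(0.8184)(0.7199) = -0.19888,
so c = arccos(-0.19888) = 1.77101 rad.
Distance = R·c = 6371 × 1.7710 ≈ 11283 km.

11283 km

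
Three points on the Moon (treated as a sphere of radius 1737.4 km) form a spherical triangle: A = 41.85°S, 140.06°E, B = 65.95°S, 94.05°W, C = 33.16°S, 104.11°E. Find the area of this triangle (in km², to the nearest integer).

Side lengths (central angles): a = 1.3946, b = 0.5161, c = 1.1249 rad; semiperimeter s = 1.5178.
By l'Huilier's theorem, tan(E/4) = √[tan(s/2) tan((s−a)/2) tan((s−b)/2) tan((s−c)/2)], giving spherical excess E = 0.3186 rad.
Area = E·R² = 0.3186 × (1737.4)² ≈ 961795 km².

961795 km²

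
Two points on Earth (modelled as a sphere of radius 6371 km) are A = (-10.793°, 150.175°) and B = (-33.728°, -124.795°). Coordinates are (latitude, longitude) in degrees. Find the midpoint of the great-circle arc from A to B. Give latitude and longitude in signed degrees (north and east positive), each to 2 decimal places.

-28.97°, -171.66°

Central angle δ = 1.3951 rad. Interpolating on the sphere with fraction f = 0.5:
P = [sin((1−f)δ)·A + sin(fδ)·B] / sin δ = 0.6524·A + 0.6524·B in Cartesian coordinates,
giving P = (-0.8656, -0.1268, -0.4844), i.e. latitude -28.97°, longitude -171.66°.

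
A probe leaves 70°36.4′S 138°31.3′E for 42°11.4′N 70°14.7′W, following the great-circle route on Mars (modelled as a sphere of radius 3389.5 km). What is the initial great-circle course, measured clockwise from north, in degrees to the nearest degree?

138°

Δλ = 151.233° = 2.6395 rad.
y = sin Δλ · cos φ₂ = (0.4812)(0.7409) = 0.3566
x = cos φ₁ sin φ₂ − sin φ₁ cos φ₂ cos Δλ = (0.3321)(0.6716) − (-0.9433)(0.7409)(-0.8766) = -0.3896
θ = atan2(y, x) = 137.54°, so the bearing is 138°.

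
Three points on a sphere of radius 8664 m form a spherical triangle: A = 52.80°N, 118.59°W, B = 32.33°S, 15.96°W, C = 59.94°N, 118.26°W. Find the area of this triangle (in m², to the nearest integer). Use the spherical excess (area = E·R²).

Side lengths (central angles): a = 2.1568, b = 0.1247, c = 2.1385 rad; semiperimeter s = 2.2100.
By l'Huilier's theorem, tan(E/4) = √[tan(s/2) tan((s−a)/2) tan((s−b)/2) tan((s−c)/2)], giving spherical excess E = 0.2275 rad.
Area = E·R² = 0.2275 × (8664)² ≈ 17078228 m².

17078228 m²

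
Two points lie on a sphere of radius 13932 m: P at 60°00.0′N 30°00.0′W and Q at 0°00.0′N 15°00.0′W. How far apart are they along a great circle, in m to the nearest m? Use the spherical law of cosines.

14862 m

With latitudes φ₁ = 60.000°, φ₂ = 0.000° and longitude difference Δλ = 15.000°:
cos c = sin φ₁ sin φ₂ + cos φ₁ cos φ₂ cos Δλ = (0.8660)(0.0000) + (0.5000)(1.0000)(0.9659) = 0.48296,
so c = arccos(0.48296) = 1.06676 rad.
Distance = R·c = 13932 × 1.0668 ≈ 14862 m.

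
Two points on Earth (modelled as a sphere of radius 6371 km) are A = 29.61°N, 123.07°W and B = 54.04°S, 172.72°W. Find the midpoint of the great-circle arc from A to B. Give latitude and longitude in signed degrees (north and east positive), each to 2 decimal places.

Central angle δ = 1.6402 rad. Interpolating on the sphere with fraction f = 0.5:
P = [sin((1−f)δ)·A + sin(fδ)·B] / sin δ = 0.7330·A + 0.7330·B in Cartesian coordinates,
giving P = (-0.7747, -0.5886, -0.2311), i.e. latitude -13.36°, longitude -142.77°.

-13.36°, -142.77°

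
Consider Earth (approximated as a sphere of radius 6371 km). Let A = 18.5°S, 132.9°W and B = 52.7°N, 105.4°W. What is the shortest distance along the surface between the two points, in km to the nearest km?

Let φ₁ = -0.3229 rad, φ₂ = 0.9198 rad, and Δλ = 0.4800 rad.
cos c = sin φ₁ sin φ₂ + cos φ₁ cos φ₂ cos Δλ = (-0.3173)(0.7955) + (0.9483)(0.6060)(0.8870) = 0.25733,
so c = arccos(0.25733) = 1.31053 rad.
Distance = R·c = 6371 × 1.3105 ≈ 8349 km.

8349 km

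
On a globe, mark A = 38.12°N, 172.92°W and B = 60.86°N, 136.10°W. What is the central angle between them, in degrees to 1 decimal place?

32.2°

With latitudes φ₁ = 38.120°, φ₂ = 60.860° and longitude difference Δλ = 36.820°:
Haversine: a = sin²(Δφ/2) + cos φ₁ cos φ₂ sin²(Δλ/2) = 0.0389 + (0.7867)(0.4869)(0.0997) = 0.07707.
Central angle c = 2·arcsin(√a) = 0.56264 rad.
So the angular separation is 32.2°.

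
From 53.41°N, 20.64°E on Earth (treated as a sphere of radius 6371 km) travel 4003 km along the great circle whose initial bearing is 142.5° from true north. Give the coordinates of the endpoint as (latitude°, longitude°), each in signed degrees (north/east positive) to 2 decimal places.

Angular distance δ = d/R = 4003/6371 = 0.62832 rad; initial bearing θ = 2.4871 rad.
sin φ₂ = sin φ₁ cos δ + cos φ₁ sin δ cos θ = (0.8029)(0.8090) + (0.5961)(0.5878)(-0.7934) = 0.3716, so φ₂ = 21.82°.
Δλ = atan2(sin θ sin δ cos φ₁, cos δ − sin φ₁ sin φ₂) = atan2(0.2133, 0.5106) = 22.670°.
λ₂ = 20.640° + 22.670° = 43.31°.

21.82°, 43.31°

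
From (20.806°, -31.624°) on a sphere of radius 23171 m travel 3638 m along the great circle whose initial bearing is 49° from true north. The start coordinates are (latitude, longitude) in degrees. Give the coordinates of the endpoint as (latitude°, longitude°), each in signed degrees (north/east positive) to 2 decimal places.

Angular distance δ = d/R = 3638/23171 = 0.15701 rad; initial bearing θ = 0.8552 rad.
sin φ₂ = sin φ₁ cos δ + cos φ₁ sin δ cos θ = (0.3552)(0.9877) + (0.9348)(0.1564)(0.6561) = 0.4467, so φ₂ = 26.53°.
Δλ = atan2(sin θ sin δ cos φ₁, cos δ − sin φ₁ sin φ₂) = atan2(0.1103, 0.8290) = 7.579°.
λ₂ = -31.624° + 7.579° = -24.04°.

26.53°, -24.04°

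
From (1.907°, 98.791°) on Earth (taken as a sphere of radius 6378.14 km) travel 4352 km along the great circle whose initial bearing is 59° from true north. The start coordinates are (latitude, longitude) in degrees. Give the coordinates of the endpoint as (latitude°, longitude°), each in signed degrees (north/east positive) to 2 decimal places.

20.51°, 134.04°

Angular distance δ = d/R = 4352/6378.14 = 0.68233 rad; initial bearing θ = 1.0297 rad.
sin φ₂ = sin φ₁ cos δ + cos φ₁ sin δ cos θ = (0.0333)(0.7761) + (0.9994)(0.6306)(0.5150) = 0.3504, so φ₂ = 20.51°.
Δλ = atan2(sin θ sin δ cos φ₁, cos δ − sin φ₁ sin φ₂) = atan2(0.5402, 0.7644) = 35.249°.
λ₂ = 98.791° + 35.249° = 134.04°.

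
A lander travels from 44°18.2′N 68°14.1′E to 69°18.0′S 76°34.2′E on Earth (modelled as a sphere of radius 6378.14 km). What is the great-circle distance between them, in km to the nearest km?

12665 km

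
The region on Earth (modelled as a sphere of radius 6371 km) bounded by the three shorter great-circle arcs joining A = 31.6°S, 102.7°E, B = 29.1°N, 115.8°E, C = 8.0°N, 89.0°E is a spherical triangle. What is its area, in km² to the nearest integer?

Side lengths (central angles): a = 0.5735, b = 0.7280, c = 1.0815 rad; semiperimeter s = 1.1915.
By l'Huilier's theorem, tan(E/4) = √[tan(s/2) tan((s−a)/2) tan((s−b)/2) tan((s−c)/2)], giving spherical excess E = 0.2119 rad.
Area = E·R² = 0.2119 × (6371)² ≈ 8600674 km².

8600674 km²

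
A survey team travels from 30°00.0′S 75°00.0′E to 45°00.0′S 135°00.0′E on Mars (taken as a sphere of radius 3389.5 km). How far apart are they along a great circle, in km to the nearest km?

Let φ₁ = -0.5236 rad, φ₂ = -0.7854 rad, and Δλ = 1.0472 rad.
cos c = sin φ₁ sin φ₂ + cos φ₁ cos φ₂ cos Δλ = (-0.5000)(-0.7071) + (0.8660)(0.7071)(0.5000) = 0.65974,
so c = arccos(0.65974) = 0.85032 rad.
Distance = R·c = 3389.5 × 0.8503 ≈ 2882 km.

2882 km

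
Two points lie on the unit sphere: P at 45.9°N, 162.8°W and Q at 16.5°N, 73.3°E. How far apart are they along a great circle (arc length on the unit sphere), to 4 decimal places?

1.7398

In radians: φ₁ = 0.8011, φ₂ = 0.2880, Δλ = -123.900° = -2.1625 rad.
cos c = sin φ₁ sin φ₂ + cos φ₁ cos φ₂ cos Δλ = (0.7181)(0.2840) + (0.6959)(0.9588)(-0.5577) = -0.16820,
so c = arccos(-0.16820) = 1.73980 rad.
On the unit sphere the arc length equals the central angle: 1.7398.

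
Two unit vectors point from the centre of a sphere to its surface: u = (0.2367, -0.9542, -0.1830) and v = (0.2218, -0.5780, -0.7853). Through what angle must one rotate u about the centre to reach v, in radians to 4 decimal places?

0.7261 rad

u·v = 0.7477; |u| = 1.0000, |v| = 1.0000.
cos θ = (u·v)/(|u||v|) = 0.7477, so θ = 0.7261 rad.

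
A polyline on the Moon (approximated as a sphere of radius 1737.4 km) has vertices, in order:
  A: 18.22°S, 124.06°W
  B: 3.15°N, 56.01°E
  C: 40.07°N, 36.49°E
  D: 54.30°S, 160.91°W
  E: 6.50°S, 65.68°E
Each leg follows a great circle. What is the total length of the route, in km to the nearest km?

14413 km

Leg A→B: central angle 2.8786 rad, distance 5001.2 km.
Leg B→C: central angle 0.7143 rad, distance 1241.0 km.
Leg C→D: central angle 2.8205 rad, distance 4900.3 km.
Leg D→E: central angle 1.8823 rad, distance 3270.3 km.
Total: 5001.2 + 1241.0 + 4900.3 + 3270.3 ≈ 14413 km.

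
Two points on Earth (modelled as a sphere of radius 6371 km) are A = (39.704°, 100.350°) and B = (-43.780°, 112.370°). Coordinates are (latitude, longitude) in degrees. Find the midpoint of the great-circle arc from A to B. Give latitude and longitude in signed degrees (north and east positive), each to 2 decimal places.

Central angle δ = 1.4693 rad. Interpolating on the sphere with fraction f = 0.5:
P = [sin((1−f)δ)·A + sin(fδ)·B] / sin δ = 0.6738·A + 0.6738·B in Cartesian coordinates,
giving P = (-0.2783, 0.9598, -0.0358), i.e. latitude -2.05°, longitude 106.17°.

-2.05°, 106.17°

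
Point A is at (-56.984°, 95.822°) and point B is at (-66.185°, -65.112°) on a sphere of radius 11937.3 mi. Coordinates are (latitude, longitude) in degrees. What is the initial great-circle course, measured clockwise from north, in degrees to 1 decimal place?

189.2°

With φ₁ = -0.9946, φ₂ = -1.1551, Δλ = -2.8088 rad, the forward-azimuth formula gives
θ = atan2( sin Δλ cos φ₂ , cos φ₁ sin φ₂ − sin φ₁ cos φ₂ cos Δλ ) = atan2(-0.1319, -0.8185) = -170.85°.
Adding 360° brings this into [0°, 360°): 189.2°.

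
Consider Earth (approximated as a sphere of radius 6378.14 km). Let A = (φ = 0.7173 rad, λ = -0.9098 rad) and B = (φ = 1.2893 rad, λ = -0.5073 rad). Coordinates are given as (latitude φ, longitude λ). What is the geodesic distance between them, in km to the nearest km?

Let φ₁ = 0.7173 rad, φ₂ = 1.2893 rad, and Δλ = 0.4025 rad.
cos c = sin φ₁ sin φ₂ + cos φ₁ cos φ₂ cos Δλ = (0.6574)(0.9606) + (0.7536)(0.2778)(0.9201) = 0.82409,
so c = arccos(0.82409) = 0.60220 rad.
Distance = R·c = 6378.14 × 0.6022 ≈ 3841 km.

3841 km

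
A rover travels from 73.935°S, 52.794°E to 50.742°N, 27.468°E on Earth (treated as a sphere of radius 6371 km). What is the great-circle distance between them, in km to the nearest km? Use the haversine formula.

13995 km

Let φ₁ = -1.2904 rad, φ₂ = 0.8856 rad, and Δλ = -0.4420 rad.
Haversine: a = sin²(Δφ/2) + cos φ₁ cos φ₂ sin²(Δλ/2) = 0.7845 + (0.2767)(0.6328)(0.0481) = 0.79289.
Central angle c = 2·arcsin(√a) = 2.19664 rad.
Distance = R·c = 6371 × 2.1966 ≈ 13995 km.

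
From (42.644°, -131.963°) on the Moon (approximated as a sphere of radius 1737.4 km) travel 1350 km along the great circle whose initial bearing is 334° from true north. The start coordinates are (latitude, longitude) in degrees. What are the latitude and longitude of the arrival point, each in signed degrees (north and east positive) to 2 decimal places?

71.19°, 155.64°

Angular distance δ = d/R = 1350/1737.4 = 0.77702 rad; initial bearing θ = 5.8294 rad.
sin φ₂ = sin φ₁ cos δ + cos φ₁ sin δ cos θ = (0.6774)(0.7130) + (0.7356)(0.7012)(0.8988) = 0.9466, so φ₂ = 71.19°.
Δλ = atan2(sin θ sin δ cos φ₁, cos δ − sin φ₁ sin φ₂) = atan2(-0.2261, 0.0718) = -72.393°.
λ₂ = -131.963° − 72.393° = -204.36° → 155.64° after wrapping to (−180°, 180°].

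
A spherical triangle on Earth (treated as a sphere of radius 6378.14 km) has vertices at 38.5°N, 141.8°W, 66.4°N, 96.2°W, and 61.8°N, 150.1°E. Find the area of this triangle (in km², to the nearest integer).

10190354 km²

Side lengths (central angles): a = 0.7502, b = 0.8140, c = 0.6605 rad; semiperimeter s = 1.1124.
By l'Huilier's theorem, tan(E/4) = √[tan(s/2) tan((s−a)/2) tan((s−b)/2) tan((s−c)/2)], giving spherical excess E = 0.2505 rad.
Area = E·R² = 0.2505 × (6378.14)² ≈ 10190354 km².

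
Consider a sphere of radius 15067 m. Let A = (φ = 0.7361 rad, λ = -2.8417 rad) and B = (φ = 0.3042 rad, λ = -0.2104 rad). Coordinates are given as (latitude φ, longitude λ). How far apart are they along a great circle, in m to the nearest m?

30130 m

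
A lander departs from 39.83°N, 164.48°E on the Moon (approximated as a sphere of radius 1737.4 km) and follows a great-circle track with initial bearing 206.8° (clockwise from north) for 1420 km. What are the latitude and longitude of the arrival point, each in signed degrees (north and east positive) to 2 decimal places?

Angular distance δ = d/R = 1420/1737.4 = 0.81731 rad; initial bearing θ = 3.6093 rad.
sin φ₂ = sin φ₁ cos δ + cos φ₁ sin δ cos θ = (0.6405)(0.6842) + (0.7679)(0.7293)(-0.8926) = -0.0617, so φ₂ = -3.54°.
Δλ = atan2(sin θ sin δ cos φ₁, cos δ − sin φ₁ sin φ₂) = atan2(-0.2525, 0.7237) = -19.236°.
λ₂ = 164.480° − 19.236° = 145.24°.

-3.54°, 145.24°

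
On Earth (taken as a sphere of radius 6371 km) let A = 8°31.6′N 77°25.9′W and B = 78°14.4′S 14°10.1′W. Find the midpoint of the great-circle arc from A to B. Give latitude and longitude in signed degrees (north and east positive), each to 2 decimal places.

The central angle between A and B is δ = 1.6253 rad.
With f = 0.5, the slerp weights are sin((1−f)δ)/sin δ = 0.7272 and sin(fδ)/sin δ = 0.7272.
Weighted sum of the unit vectors: (0.7272)·(0.2152,-0.9652,0.1483) + (0.7272)·(0.1976,-0.0499,-0.9790) = (0.3002, -0.7382, -0.6041).
Converting back: φ = atan2(z, √(x²+y²)) = -37.16°, λ = atan2(y, x) = -67.87°.

-37.16°, -67.87°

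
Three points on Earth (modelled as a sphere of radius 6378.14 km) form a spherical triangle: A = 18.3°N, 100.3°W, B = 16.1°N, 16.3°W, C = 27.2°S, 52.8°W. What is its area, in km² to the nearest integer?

26976769 km²

Side lengths (central angles): a = 0.9762, b = 1.1297, c = 1.3873 rad; semiperimeter s = 1.7466.
By l'Huilier's theorem, tan(E/4) = √[tan(s/2) tan((s−a)/2) tan((s−b)/2) tan((s−c)/2)], giving spherical excess E = 0.6631 rad.
Area = E·R² = 0.6631 × (6378.14)² ≈ 26976769 km².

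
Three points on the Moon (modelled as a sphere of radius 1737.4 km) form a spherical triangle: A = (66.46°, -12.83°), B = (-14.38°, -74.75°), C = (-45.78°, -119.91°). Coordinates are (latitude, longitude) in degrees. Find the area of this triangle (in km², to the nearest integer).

1757555 km²

Side lengths (central angles): a = 0.8575, b = 2.4021, c = 1.6164 rad; semiperimeter s = 2.4380.
By l'Huilier's theorem, tan(E/4) = √[tan(s/2) tan((s−a)/2) tan((s−b)/2) tan((s−c)/2)], giving spherical excess E = 0.5822 rad.
Area = E·R² = 0.5822 × (1737.4)² ≈ 1757555 km².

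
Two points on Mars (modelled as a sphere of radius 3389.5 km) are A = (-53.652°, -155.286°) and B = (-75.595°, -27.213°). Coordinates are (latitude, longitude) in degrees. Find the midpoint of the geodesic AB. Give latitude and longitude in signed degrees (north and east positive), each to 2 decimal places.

-74.83°, -131.26°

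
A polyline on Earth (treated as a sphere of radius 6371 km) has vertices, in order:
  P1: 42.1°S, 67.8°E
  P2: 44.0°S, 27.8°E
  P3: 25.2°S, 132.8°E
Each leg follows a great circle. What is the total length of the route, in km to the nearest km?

12419 km

Leg P1→P2: central angle 0.5062 rad, distance 3225.2 km.
Leg P2→P3: central angle 1.4431 rad, distance 9194.2 km.
Total: 3225.2 + 9194.2 ≈ 12419 km.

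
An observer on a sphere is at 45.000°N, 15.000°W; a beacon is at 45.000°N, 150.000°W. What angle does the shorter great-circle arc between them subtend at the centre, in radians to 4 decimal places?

1.4238 rad

With latitudes φ₁ = 45.000°, φ₂ = 45.000° and longitude difference Δλ = -135.000°:
Haversine: a = sin²(Δφ/2) + cos φ₁ cos φ₂ sin²(Δλ/2) = 0.0000 + (0.7071)(0.7071)(0.8536) = 0.42678.
Central angle c = 2·arcsin(√a) = 1.42382 rad.
So the angular separation is 1.4238 rad.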